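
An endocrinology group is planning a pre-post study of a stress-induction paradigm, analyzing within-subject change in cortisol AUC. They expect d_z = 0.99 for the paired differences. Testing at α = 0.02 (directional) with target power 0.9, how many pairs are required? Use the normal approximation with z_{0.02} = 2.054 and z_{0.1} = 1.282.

For a paired (one-sample on differences) test: n = ((z_{α} + z_β) / d)².
z_{α} + z_β = 2.054 + 1.282 = 3.336.
n = (3.336 / 0.99)² = 3.370² = 11.35.
Round up.

n = 12 pairs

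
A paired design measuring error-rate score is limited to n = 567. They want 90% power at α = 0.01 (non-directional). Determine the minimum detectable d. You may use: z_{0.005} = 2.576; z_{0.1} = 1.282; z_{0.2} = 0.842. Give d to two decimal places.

For a single sample (or paired design) of n = 567: d_min = (z_{α/2} + z_β)/√n.
z-sum = 2.576 + 1.282 = 3.858.
d_min = 3.858 / √567 = 3.858 / 23.812 = 0.162.

d_min ≈ 0.16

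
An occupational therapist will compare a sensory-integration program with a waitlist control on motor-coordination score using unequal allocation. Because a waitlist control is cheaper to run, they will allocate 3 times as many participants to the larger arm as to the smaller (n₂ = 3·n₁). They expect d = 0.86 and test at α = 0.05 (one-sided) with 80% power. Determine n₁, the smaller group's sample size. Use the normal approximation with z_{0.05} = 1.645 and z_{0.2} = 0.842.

With allocation ratio k = n₂/n₁ = 3, Var(x̄₁−x̄₂) = σ²(1/n₁ + 1/(k·n₁)) = σ²·(k+1)/(k·n₁).
So n₁ = (1 + 1/k)·((z_{α} + z_β)/d)² = 1.333 × (2.487/0.86)².
n₁ = 1.333 × 8.36 = 11.2.
Round up: n₁ = 12, giving n₂ = 3 × 12 = 36.

n₁ = 12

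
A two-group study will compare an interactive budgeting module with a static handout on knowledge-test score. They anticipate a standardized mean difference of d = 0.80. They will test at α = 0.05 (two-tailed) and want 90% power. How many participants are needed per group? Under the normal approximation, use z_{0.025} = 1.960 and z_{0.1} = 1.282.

For two independent groups with equal n: n = 2·((z_{α/2} + z_β) / d)².
z_{α/2} + z_β = 1.960 + 1.282 = 3.242.
n = 2 × (3.242 / 0.80)² = 2 × 4.052² = 2 × 16.42 = 32.8.
Round up to the next whole participant.

n = 33 per group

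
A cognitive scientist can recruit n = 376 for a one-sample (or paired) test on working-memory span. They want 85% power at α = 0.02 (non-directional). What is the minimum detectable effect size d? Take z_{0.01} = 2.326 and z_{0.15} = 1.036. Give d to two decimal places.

For a single sample (or paired design) of n = 376: d_min = (z_{α/2} + z_β)/√n.
z-sum = 2.326 + 1.036 = 3.362.
d_min = 3.362 / √376 = 3.362 / 19.391 = 0.173.

d_min ≈ 0.17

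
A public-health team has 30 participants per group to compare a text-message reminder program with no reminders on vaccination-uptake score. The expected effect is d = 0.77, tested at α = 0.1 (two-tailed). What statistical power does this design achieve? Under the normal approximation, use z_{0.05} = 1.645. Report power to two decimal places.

power ≈ 0.91

For two equal groups, power = Φ(d·√(n/2) − z_{α/2}).
d·√(n/2) = 0.77 × √(30/2) = 0.77 × 3.873 = 2.982.
z_β = 2.982 − 1.645 = 1.337.
Power = Φ(1.337) = 0.909.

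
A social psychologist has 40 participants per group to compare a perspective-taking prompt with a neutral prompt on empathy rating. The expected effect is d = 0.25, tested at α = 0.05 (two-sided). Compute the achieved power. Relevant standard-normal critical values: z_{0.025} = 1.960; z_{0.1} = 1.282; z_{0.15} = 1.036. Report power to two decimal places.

For two equal groups, power = Φ(d·√(n/2) − z_{α/2}).
d·√(n/2) = 0.25 × √(40/2) = 0.25 × 4.472 = 1.118.
z_β = 1.118 − 1.960 = -0.842.
Power = Φ(-0.842) = 0.200.

power ≈ 0.20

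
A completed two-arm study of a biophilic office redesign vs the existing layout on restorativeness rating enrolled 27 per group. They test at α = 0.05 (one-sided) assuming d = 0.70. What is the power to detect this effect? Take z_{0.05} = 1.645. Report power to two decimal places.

For two equal groups, power = Φ(d·√(n/2) − z_{α}).
d·√(n/2) = 0.70 × √(27/2) = 0.70 × 3.674 = 2.572.
z_β = 2.572 − 1.645 = 0.927.
Power = Φ(0.927) = 0.823.

power ≈ 0.82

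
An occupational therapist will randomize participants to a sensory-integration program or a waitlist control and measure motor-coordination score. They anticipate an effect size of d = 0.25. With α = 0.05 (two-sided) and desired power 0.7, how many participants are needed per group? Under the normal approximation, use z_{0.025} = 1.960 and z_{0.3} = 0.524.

n = 198 per group

For two independent groups with equal n: n = 2·((z_{α/2} + z_β) / d)².
z_{α/2} + z_β = 1.960 + 0.524 = 2.484.
n = 2 × (2.484 / 0.25)² = 2 × 9.936² = 2 × 98.72 = 197.4.
Round up to the next whole participant.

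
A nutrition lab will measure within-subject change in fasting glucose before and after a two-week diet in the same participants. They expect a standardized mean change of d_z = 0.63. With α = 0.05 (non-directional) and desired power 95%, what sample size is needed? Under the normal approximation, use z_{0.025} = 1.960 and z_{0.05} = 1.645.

n = 33 pairs

For a paired (one-sample on differences) test: n = ((z_{α/2} + z_β) / d)².
z_{α/2} + z_β = 1.960 + 1.645 = 3.605.
n = (3.605 / 0.63)² = 5.722² = 32.74.
Round up.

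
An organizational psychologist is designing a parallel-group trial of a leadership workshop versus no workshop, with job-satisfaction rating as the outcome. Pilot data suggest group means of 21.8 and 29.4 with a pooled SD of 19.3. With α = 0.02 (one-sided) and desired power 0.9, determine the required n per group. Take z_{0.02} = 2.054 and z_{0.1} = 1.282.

Cohen's d = |M₁ − M₂| / SD_pooled = |21.8 − 29.4| / 19.3 = 7.6 / 19.3 = 0.394.
For two independent groups with equal n: n = 2·((z_{α} + z_β) / d)².
z_{α} + z_β = 2.054 + 1.282 = 3.336.
n = 2 × (3.336 / 0.394)² = 2 × 8.467² = 2 × 71.69 = 143.4.
Round up to the next whole participant.

n = 144 per group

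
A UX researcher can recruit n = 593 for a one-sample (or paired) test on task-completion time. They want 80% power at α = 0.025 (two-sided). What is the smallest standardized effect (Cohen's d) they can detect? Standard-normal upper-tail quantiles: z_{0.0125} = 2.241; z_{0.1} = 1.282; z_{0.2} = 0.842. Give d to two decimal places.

d_min ≈ 0.13

For a single sample (or paired design) of n = 593: d_min = (z_{α/2} + z_β)/√n.
z-sum = 2.241 + 0.842 = 3.083.
d_min = 3.083 / √593 = 3.083 / 24.352 = 0.127.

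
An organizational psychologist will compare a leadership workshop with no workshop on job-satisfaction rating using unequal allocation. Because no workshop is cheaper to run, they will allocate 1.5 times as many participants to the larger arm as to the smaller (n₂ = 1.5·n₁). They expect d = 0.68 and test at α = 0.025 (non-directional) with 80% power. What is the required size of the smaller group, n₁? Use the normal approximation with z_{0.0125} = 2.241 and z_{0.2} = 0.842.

n₁ = 35

With allocation ratio k = n₂/n₁ = 1.5, Var(x̄₁−x̄₂) = σ²(1/n₁ + 1/(k·n₁)) = σ²·(k+1)/(k·n₁).
So n₁ = (1 + 1/k)·((z_{α/2} + z_β)/d)² = 1.667 × (3.083/0.68)².
n₁ = 1.667 × 20.56 = 34.3.
Round up: n₁ = 35, giving n₂ = ⌈1.5 × 35⌉ = ⌈52.5⌉ = 53.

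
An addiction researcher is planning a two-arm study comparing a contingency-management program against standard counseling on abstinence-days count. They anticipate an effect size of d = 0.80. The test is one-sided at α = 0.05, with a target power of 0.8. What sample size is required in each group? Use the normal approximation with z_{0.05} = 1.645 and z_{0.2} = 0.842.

For two independent groups with equal n: n = 2·((z_{α} + z_β) / d)².
z_{α} + z_β = 1.645 + 0.842 = 2.487.
n = 2 × (2.487 / 0.80)² = 2 × 3.109² = 2 × 9.66 = 19.3.
Round up to the next whole participant.

n = 20 per group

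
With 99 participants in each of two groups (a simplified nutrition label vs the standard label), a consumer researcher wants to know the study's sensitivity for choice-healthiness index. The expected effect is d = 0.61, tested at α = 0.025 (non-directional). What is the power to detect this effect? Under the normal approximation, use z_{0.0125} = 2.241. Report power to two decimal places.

For two equal groups, power = Φ(d·√(n/2) − z_{α/2}).
d·√(n/2) = 0.61 × √(99/2) = 0.61 × 7.036 = 4.292.
z_β = 4.292 − 2.241 = 2.051.
Power = Φ(2.051) = 0.980.

power ≈ 0.98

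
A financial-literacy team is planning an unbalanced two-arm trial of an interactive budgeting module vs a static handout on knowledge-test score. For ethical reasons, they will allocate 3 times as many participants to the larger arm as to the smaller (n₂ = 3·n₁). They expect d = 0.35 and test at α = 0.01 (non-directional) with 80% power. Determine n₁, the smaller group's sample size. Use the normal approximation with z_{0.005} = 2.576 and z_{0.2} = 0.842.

With allocation ratio k = n₂/n₁ = 3, Var(x̄₁−x̄₂) = σ²(1/n₁ + 1/(k·n₁)) = σ²·(k+1)/(k·n₁).
So n₁ = (1 + 1/k)·((z_{α/2} + z_β)/d)² = 1.333 × (3.418/0.35)².
n₁ = 1.333 × 95.37 = 127.2.
Round up: n₁ = 128, giving n₂ = 3 × 128 = 384.

n₁ = 128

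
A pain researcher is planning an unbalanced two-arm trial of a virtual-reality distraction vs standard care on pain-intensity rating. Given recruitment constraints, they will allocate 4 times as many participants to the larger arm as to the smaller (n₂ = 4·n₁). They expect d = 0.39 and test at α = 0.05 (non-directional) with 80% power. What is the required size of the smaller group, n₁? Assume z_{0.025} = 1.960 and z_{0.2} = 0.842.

n₁ = 65

With allocation ratio k = n₂/n₁ = 4, Var(x̄₁−x̄₂) = σ²(1/n₁ + 1/(k·n₁)) = σ²·(k+1)/(k·n₁).
So n₁ = (1 + 1/k)·((z_{α/2} + z_β)/d)² = 1.250 × (2.802/0.39)².
n₁ = 1.250 × 51.62 = 64.5.
Round up: n₁ = 65, giving n₂ = 4 × 65 = 260.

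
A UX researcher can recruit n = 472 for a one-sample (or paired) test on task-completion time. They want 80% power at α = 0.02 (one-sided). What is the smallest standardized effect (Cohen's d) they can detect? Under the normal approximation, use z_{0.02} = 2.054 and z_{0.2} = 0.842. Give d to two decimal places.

d_min ≈ 0.13

For a single sample (or paired design) of n = 472: d_min = (z_{α} + z_β)/√n.
z-sum = 2.054 + 0.842 = 2.896.
d_min = 2.896 / √472 = 2.896 / 21.726 = 0.133.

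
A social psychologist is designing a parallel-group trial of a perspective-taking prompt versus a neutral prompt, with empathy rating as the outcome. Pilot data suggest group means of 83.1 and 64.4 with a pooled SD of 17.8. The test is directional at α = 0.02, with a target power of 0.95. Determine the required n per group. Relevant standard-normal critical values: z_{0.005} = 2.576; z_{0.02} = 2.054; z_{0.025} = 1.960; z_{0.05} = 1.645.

n = 25 per group

Cohen's d = |M₁ − M₂| / SD_pooled = |83.1 − 64.4| / 17.8 = 18.7 / 17.8 = 1.051.
For two independent groups with equal n: n = 2·((z_{α} + z_β) / d)².
z_{α} + z_β = 2.054 + 1.645 = 3.699.
n = 2 × (3.699 / 1.051)² = 2 × 3.520² = 2 × 12.39 = 24.8.
Round up to the next whole participant.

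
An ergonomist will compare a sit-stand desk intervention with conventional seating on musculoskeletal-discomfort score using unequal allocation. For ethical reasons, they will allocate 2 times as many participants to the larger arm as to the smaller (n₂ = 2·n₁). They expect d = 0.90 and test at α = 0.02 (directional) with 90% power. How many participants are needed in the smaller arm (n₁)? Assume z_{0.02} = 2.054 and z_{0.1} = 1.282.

With allocation ratio k = n₂/n₁ = 2, Var(x̄₁−x̄₂) = σ²(1/n₁ + 1/(k·n₁)) = σ²·(k+1)/(k·n₁).
So n₁ = (1 + 1/k)·((z_{α} + z_β)/d)² = 1.500 × (3.336/0.90)².
n₁ = 1.500 × 13.74 = 20.6.
Round up: n₁ = 21, giving n₂ = 2 × 21 = 42.

n₁ = 21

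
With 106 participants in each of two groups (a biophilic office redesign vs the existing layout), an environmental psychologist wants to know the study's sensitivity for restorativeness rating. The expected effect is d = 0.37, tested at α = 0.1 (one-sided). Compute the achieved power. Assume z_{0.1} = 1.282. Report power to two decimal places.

power ≈ 0.92

For two equal groups, power = Φ(d·√(n/2) − z_{α}).
d·√(n/2) = 0.37 × √(106/2) = 0.37 × 7.280 = 2.694.
z_β = 2.694 − 1.282 = 1.412.
Power = Φ(1.412) = 0.921.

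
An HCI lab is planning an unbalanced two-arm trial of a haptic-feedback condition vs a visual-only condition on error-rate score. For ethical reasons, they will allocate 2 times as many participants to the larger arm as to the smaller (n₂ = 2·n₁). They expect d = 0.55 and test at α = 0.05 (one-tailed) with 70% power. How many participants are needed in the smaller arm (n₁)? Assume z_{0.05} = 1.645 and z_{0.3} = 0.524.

With allocation ratio k = n₂/n₁ = 2, Var(x̄₁−x̄₂) = σ²(1/n₁ + 1/(k·n₁)) = σ²·(k+1)/(k·n₁).
So n₁ = (1 + 1/k)·((z_{α} + z_β)/d)² = 1.500 × (2.169/0.55)².
n₁ = 1.500 × 15.55 = 23.3.
Round up: n₁ = 24, giving n₂ = 2 × 24 = 48.

n₁ = 24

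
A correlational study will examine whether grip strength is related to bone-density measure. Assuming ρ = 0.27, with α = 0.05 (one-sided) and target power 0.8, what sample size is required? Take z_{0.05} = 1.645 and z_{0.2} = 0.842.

Fisher's z: C = ½·ln((1+r)/(1−r)) = ½·ln(1.7397) = 0.2769.
n = ((z_{α} + z_β)/C)² + 3.
(1.645 + 0.842) / 0.2769 = 2.487 / 0.2769 = 8.982.
n = 8.982² + 3 = 80.67 + 3 = 83.7.
Round up.

n = 84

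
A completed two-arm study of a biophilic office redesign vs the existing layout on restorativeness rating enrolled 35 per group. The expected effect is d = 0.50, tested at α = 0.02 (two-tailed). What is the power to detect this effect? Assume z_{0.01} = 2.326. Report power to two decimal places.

For two equal groups, power = Φ(d·√(n/2) − z_{α/2}).
d·√(n/2) = 0.50 × √(35/2) = 0.50 × 4.183 = 2.092.
z_β = 2.092 − 2.326 = -0.234.
Power = Φ(-0.234) = 0.407.

power ≈ 0.41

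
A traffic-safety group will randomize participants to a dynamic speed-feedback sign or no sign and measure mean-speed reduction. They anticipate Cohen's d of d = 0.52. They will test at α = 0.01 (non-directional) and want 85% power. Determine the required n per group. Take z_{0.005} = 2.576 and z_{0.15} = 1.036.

For two independent groups with equal n: n = 2·((z_{α/2} + z_β) / d)².
z_{α/2} + z_β = 2.576 + 1.036 = 3.612.
n = 2 × (3.612 / 0.52)² = 2 × 6.946² = 2 × 48.25 = 96.5.
Round up to the next whole participant.

n = 97 per group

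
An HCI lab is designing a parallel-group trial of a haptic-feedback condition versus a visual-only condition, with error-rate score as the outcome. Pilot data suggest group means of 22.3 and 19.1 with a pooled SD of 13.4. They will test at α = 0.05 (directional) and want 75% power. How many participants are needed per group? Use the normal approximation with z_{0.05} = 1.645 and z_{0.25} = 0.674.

n = 189 per group

Cohen's d = |M₁ − M₂| / SD_pooled = |22.3 − 19.1| / 13.4 = 3.2 / 13.4 = 0.239.
For two independent groups with equal n: n = 2·((z_{α} + z_β) / d)².
z_{α} + z_β = 1.645 + 0.674 = 2.319.
n = 2 × (2.319 / 0.239)² = 2 × 9.703² = 2 × 94.15 = 188.3.
Round up to the next whole participant.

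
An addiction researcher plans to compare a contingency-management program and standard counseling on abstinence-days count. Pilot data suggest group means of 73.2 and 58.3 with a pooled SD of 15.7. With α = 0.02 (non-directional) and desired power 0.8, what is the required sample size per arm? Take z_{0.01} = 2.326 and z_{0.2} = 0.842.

n = 23 per group

Cohen's d = |M₁ − M₂| / SD_pooled = |73.2 − 58.3| / 15.7 = 14.9 / 15.7 = 0.949.
For two independent groups with equal n: n = 2·((z_{α/2} + z_β) / d)².
z_{α/2} + z_β = 2.326 + 0.842 = 3.168.
n = 2 × (3.168 / 0.949)² = 2 × 3.338² = 2 × 11.14 = 22.3.
Round up to the next whole participant.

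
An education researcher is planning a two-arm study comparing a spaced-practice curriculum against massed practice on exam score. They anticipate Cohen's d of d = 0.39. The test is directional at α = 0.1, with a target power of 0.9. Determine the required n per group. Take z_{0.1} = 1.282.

For two independent groups with equal n: n = 2·((z_{α} + z_β) / d)².
z_{α} + z_β = 1.282 + 1.282 = 2.564.
n = 2 × (2.564 / 0.39)² = 2 × 6.574² = 2 × 43.22 = 86.4.
Round up to the next whole participant.

n = 87 per group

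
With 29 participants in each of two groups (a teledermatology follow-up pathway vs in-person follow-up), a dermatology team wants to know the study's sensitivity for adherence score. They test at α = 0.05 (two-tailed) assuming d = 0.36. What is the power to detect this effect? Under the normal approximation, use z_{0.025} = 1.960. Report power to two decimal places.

For two equal groups, power = Φ(d·√(n/2) − z_{α/2}).
d·√(n/2) = 0.36 × √(29/2) = 0.36 × 3.808 = 1.371.
z_β = 1.371 − 1.960 = -0.589.
Power = Φ(-0.589) = 0.278.

power ≈ 0.28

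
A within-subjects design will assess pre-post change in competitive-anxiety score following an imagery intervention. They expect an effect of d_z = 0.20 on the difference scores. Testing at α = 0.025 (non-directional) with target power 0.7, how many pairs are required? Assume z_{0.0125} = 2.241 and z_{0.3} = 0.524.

For a paired (one-sample on differences) test: n = ((z_{α/2} + z_β) / d)².
z_{α/2} + z_β = 2.241 + 0.524 = 2.765.
n = (2.765 / 0.20)² = 13.825² = 191.13.
Round up.

n = 192 pairs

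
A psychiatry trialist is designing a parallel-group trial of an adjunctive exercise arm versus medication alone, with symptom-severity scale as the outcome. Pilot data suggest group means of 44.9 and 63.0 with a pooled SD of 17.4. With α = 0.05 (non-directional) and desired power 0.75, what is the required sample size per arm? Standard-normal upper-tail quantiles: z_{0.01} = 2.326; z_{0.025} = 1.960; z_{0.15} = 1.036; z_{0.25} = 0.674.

n = 13 per group

Cohen's d = |M₁ − M₂| / SD_pooled = |44.9 − 63.0| / 17.4 = 18.1 / 17.4 = 1.040.
For two independent groups with equal n: n = 2·((z_{α/2} + z_β) / d)².
z_{α/2} + z_β = 1.960 + 0.674 = 2.634.
n = 2 × (2.634 / 1.040)² = 2 × 2.533² = 2 × 6.41 = 12.8.
Round up to the next whole participant.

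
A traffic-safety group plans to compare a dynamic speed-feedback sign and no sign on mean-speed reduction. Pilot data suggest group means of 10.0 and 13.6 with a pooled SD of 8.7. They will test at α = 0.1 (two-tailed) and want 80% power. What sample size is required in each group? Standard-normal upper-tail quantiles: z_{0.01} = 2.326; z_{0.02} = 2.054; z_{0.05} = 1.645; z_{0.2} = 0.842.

Cohen's d = |M₁ − M₂| / SD_pooled = |10.0 − 13.6| / 8.7 = 3.6 / 8.7 = 0.414.
For two independent groups with equal n: n = 2·((z_{α/2} + z_β) / d)².
z_{α/2} + z_β = 1.645 + 0.842 = 2.487.
n = 2 × (2.487 / 0.414)² = 2 × 6.007² = 2 × 36.09 = 72.2.
Round up to the next whole participant.

n = 73 per group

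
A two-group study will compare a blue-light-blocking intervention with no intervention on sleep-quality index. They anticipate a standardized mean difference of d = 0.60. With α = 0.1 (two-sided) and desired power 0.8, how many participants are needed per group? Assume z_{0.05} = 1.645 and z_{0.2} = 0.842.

n = 35 per group

For two independent groups with equal n: n = 2·((z_{α/2} + z_β) / d)².
z_{α/2} + z_β = 1.645 + 0.842 = 2.487.
n = 2 × (2.487 / 0.60)² = 2 × 4.145² = 2 × 17.18 = 34.4.
Round up to the next whole participant.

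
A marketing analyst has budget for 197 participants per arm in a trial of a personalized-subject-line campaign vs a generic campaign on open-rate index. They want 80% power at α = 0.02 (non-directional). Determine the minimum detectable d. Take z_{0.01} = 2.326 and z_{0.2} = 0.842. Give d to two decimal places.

d_min ≈ 0.32

For two independent groups of n = 197 each: d_min = (z_{α/2} + z_β)·√(2/n).
z-sum = 2.326 + 0.842 = 3.168.
d_min = 3.168 × √(2/197) = 3.168 × 0.1008 = 0.319.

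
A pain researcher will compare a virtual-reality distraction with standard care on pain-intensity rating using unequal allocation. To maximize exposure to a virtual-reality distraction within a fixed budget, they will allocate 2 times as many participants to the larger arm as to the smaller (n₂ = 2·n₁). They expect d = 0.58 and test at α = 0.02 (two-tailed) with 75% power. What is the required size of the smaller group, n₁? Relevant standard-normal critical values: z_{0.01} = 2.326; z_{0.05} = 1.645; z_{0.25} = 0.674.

With allocation ratio k = n₂/n₁ = 2, Var(x̄₁−x̄₂) = σ²(1/n₁ + 1/(k·n₁)) = σ²·(k+1)/(k·n₁).
So n₁ = (1 + 1/k)·((z_{α/2} + z_β)/d)² = 1.500 × (3.000/0.58)².
n₁ = 1.500 × 26.75 = 40.1.
Round up: n₁ = 41, giving n₂ = 2 × 41 = 82.

n₁ = 41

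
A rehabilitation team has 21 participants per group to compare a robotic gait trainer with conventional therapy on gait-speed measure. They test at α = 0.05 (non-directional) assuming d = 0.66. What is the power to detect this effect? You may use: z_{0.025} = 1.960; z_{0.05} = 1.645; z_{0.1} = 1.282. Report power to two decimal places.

For two equal groups, power = Φ(d·√(n/2) − z_{α/2}).
d·√(n/2) = 0.66 × √(21/2) = 0.66 × 3.240 = 2.139.
z_β = 2.139 − 1.960 = 0.179.
Power = Φ(0.179) = 0.571.

power ≈ 0.57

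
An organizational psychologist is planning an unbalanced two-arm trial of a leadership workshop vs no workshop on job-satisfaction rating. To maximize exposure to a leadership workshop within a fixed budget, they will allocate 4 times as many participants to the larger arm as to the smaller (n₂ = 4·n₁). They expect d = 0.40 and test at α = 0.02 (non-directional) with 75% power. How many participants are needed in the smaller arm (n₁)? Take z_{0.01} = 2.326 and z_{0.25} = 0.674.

With allocation ratio k = n₂/n₁ = 4, Var(x̄₁−x̄₂) = σ²(1/n₁ + 1/(k·n₁)) = σ²·(k+1)/(k·n₁).
So n₁ = (1 + 1/k)·((z_{α/2} + z_β)/d)² = 1.250 × (3.000/0.40)².
n₁ = 1.250 × 56.25 = 70.3.
Round up: n₁ = 71, giving n₂ = 4 × 71 = 284.

n₁ = 71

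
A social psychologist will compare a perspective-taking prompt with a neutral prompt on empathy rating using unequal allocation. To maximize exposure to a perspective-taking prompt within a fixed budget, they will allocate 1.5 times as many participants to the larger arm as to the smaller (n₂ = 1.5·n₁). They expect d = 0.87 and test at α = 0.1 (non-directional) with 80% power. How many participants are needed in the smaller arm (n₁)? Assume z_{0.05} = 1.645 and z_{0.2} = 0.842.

With allocation ratio k = n₂/n₁ = 1.5, Var(x̄₁−x̄₂) = σ²(1/n₁ + 1/(k·n₁)) = σ²·(k+1)/(k·n₁).
So n₁ = (1 + 1/k)·((z_{α/2} + z_β)/d)² = 1.667 × (2.487/0.87)².
n₁ = 1.667 × 8.17 = 13.6.
Round up: n₁ = 14, giving n₂ = 1.5 × 14 = 21.

n₁ = 14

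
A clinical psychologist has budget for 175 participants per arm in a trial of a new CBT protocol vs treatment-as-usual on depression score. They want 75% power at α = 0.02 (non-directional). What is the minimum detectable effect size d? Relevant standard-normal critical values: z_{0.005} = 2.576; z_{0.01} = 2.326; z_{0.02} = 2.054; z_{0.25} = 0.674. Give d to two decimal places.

For two independent groups of n = 175 each: d_min = (z_{α/2} + z_β)·√(2/n).
z-sum = 2.326 + 0.674 = 3.000.
d_min = 3.000 × √(2/175) = 3.000 × 0.1069 = 0.321.

d_min ≈ 0.32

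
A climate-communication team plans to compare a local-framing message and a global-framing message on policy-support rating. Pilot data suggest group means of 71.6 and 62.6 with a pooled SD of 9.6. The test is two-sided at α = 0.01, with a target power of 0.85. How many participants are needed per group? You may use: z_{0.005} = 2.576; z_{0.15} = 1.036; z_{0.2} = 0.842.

n = 30 per group

Cohen's d = |M₁ − M₂| / SD_pooled = |71.6 − 62.6| / 9.6 = 9.0 / 9.6 = 0.937.
For two independent groups with equal n: n = 2·((z_{α/2} + z_β) / d)².
z_{α/2} + z_β = 2.576 + 1.036 = 3.612.
n = 2 × (3.612 / 0.937)² = 2 × 3.855² = 2 × 14.86 = 29.7.
Round up to the next whole participant.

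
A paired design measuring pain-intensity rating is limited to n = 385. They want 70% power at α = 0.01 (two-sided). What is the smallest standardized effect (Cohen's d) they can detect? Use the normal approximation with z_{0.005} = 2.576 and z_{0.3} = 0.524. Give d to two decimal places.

For a single sample (or paired design) of n = 385: d_min = (z_{α/2} + z_β)/√n.
z-sum = 2.576 + 0.524 = 3.100.
d_min = 3.100 / √385 = 3.100 / 19.621 = 0.158.

d_min ≈ 0.16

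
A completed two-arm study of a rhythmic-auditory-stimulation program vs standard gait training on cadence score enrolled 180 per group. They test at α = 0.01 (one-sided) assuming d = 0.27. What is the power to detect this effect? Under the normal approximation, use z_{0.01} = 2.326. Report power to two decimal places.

power ≈ 0.59

For two equal groups, power = Φ(d·√(n/2) − z_{α}).
d·√(n/2) = 0.27 × √(180/2) = 0.27 × 9.487 = 2.561.
z_β = 2.561 − 2.326 = 0.235.
Power = Φ(0.235) = 0.593.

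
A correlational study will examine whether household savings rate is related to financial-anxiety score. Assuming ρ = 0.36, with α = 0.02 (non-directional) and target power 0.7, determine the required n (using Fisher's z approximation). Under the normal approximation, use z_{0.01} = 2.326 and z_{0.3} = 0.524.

n = 61

Fisher's z: C = ½·ln((1+r)/(1−r)) = ½·ln(2.1250) = 0.3769.
n = ((z_{α/2} + z_β)/C)² + 3.
(2.326 + 0.524) / 0.3769 = 2.850 / 0.3769 = 7.562.
n = 7.562² + 3 = 57.18 + 3 = 60.2.
Round up.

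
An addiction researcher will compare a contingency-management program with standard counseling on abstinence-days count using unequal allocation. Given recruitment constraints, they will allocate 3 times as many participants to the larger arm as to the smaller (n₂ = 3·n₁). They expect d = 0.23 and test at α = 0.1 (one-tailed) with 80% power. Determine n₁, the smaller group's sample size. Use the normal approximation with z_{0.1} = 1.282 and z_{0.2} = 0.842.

n₁ = 114

With allocation ratio k = n₂/n₁ = 3, Var(x̄₁−x̄₂) = σ²(1/n₁ + 1/(k·n₁)) = σ²·(k+1)/(k·n₁).
So n₁ = (1 + 1/k)·((z_{α} + z_β)/d)² = 1.333 × (2.124/0.23)².
n₁ = 1.333 × 85.28 = 113.7.
Round up: n₁ = 114, giving n₂ = 3 × 114 = 342.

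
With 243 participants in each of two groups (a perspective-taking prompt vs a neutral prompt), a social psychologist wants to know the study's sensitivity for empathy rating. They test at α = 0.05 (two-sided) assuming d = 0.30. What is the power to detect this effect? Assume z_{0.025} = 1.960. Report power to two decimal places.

For two equal groups, power = Φ(d·√(n/2) − z_{α/2}).
d·√(n/2) = 0.30 × √(243/2) = 0.30 × 11.023 = 3.307.
z_β = 3.307 − 1.960 = 1.347.
Power = Φ(1.347) = 0.911.

power ≈ 0.91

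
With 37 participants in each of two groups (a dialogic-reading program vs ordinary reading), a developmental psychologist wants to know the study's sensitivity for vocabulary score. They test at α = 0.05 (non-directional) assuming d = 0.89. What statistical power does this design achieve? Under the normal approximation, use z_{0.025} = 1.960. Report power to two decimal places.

For two equal groups, power = Φ(d·√(n/2) − z_{α/2}).
d·√(n/2) = 0.89 × √(37/2) = 0.89 × 4.301 = 3.828.
z_β = 3.828 − 1.960 = 1.868.
Power = Φ(1.868) = 0.969.

power ≈ 0.97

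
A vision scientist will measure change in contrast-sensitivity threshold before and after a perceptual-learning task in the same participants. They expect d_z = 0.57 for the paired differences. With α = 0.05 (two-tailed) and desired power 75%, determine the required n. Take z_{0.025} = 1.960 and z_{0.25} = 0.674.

For a paired (one-sample on differences) test: n = ((z_{α/2} + z_β) / d)².
z_{α/2} + z_β = 1.960 + 0.674 = 2.634.
n = (2.634 / 0.57)² = 4.621² = 21.35.
Round up.

n = 22 pairs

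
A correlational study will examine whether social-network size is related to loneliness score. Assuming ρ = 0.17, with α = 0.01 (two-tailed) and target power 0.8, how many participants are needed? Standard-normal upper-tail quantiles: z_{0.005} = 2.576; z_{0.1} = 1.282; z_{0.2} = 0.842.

Fisher's z: C = ½·ln((1+r)/(1−r)) = ½·ln(1.4096) = 0.1717.
n = ((z_{α/2} + z_β)/C)² + 3.
(2.576 + 0.842) / 0.1717 = 3.418 / 0.1717 = 19.907.
n = 19.907² + 3 = 396.28 + 3 = 399.3.
Round up.

n = 400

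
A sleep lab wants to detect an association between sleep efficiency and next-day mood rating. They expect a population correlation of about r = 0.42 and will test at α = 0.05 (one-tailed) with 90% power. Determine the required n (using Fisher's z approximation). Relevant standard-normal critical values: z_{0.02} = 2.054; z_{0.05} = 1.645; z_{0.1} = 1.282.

Fisher's z: C = ½·ln((1+r)/(1−r)) = ½·ln(2.4483) = 0.4477.
n = ((z_{α} + z_β)/C)² + 3.
(1.645 + 1.282) / 0.4477 = 2.927 / 0.4477 = 6.538.
n = 6.538² + 3 = 42.74 + 3 = 45.7.
Round up.

n = 46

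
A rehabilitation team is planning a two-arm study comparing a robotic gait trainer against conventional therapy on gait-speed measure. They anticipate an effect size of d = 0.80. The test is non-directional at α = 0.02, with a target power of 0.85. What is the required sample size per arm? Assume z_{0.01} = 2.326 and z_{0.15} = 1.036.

For two independent groups with equal n: n = 2·((z_{α/2} + z_β) / d)².
z_{α/2} + z_β = 2.326 + 1.036 = 3.362.
n = 2 × (3.362 / 0.80)² = 2 × 4.202² = 2 × 17.66 = 35.3.
Round up to the next whole participant.

n = 36 per group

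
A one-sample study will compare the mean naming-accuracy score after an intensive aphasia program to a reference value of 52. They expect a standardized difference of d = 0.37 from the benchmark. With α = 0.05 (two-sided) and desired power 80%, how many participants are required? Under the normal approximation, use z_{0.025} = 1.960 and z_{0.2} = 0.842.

For a one-sample test: n = ((z_{α/2} + z_β) / d)².
z_{α/2} + z_β = 1.960 + 0.842 = 2.802.
n = (2.802 / 0.37)² = 7.573² = 57.35.
Round up.

n = 58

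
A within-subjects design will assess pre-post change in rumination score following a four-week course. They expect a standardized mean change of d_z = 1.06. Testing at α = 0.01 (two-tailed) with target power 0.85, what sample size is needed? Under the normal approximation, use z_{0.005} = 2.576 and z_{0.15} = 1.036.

For a paired (one-sample on differences) test: n = ((z_{α/2} + z_β) / d)².
z_{α/2} + z_β = 2.576 + 1.036 = 3.612.
n = (3.612 / 1.06)² = 3.408² = 11.61.
Round up.

n = 12 pairs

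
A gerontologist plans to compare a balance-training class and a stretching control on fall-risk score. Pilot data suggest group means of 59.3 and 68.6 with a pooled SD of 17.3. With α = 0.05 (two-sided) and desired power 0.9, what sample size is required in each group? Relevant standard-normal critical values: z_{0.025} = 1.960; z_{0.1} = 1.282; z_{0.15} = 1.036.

n = 73 per group

Cohen's d = |M₁ − M₂| / SD_pooled = |59.3 − 68.6| / 17.3 = 9.3 / 17.3 = 0.538.
For two independent groups with equal n: n = 2·((z_{α/2} + z_β) / d)².
z_{α/2} + z_β = 1.960 + 1.282 = 3.242.
n = 2 × (3.242 / 0.538)² = 2 × 6.026² = 2 × 36.31 = 72.6.
Round up to the next whole participant.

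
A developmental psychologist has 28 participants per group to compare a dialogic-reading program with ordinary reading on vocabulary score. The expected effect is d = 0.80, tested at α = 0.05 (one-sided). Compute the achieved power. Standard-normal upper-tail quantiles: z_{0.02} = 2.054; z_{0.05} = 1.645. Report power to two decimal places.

power ≈ 0.91

For two equal groups, power = Φ(d·√(n/2) − z_{α}).
d·√(n/2) = 0.80 × √(28/2) = 0.80 × 3.742 = 2.993.
z_β = 2.993 − 1.645 = 1.348.
Power = Φ(1.348) = 0.911.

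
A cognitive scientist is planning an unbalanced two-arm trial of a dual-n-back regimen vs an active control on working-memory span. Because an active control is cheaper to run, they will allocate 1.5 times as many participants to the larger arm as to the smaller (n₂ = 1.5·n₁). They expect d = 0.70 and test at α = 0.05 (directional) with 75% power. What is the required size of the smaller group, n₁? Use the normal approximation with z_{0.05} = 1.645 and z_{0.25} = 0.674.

With allocation ratio k = n₂/n₁ = 1.5, Var(x̄₁−x̄₂) = σ²(1/n₁ + 1/(k·n₁)) = σ²·(k+1)/(k·n₁).
So n₁ = (1 + 1/k)·((z_{α} + z_β)/d)² = 1.667 × (2.319/0.70)².
n₁ = 1.667 × 10.98 = 18.3.
Round up: n₁ = 19, giving n₂ = ⌈1.5 × 19⌉ = ⌈28.5⌉ = 29.

n₁ = 19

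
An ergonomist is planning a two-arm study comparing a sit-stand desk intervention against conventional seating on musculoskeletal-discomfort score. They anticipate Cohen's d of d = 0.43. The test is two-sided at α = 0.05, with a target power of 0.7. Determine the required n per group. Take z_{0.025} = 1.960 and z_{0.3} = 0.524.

n = 67 per group

For two independent groups with equal n: n = 2·((z_{α/2} + z_β) / d)².
z_{α/2} + z_β = 1.960 + 0.524 = 2.484.
n = 2 × (2.484 / 0.43)² = 2 × 5.777² = 2 × 33.37 = 66.7.
Round up to the next whole participant.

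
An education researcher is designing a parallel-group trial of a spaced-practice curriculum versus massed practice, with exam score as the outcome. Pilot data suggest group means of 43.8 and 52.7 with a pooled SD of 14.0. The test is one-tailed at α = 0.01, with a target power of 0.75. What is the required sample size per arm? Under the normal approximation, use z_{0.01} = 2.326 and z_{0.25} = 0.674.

n = 45 per group

Cohen's d = |M₁ − M₂| / SD_pooled = |43.8 − 52.7| / 14.0 = 8.9 / 14.0 = 0.636.
For two independent groups with equal n: n = 2·((z_{α} + z_β) / d)².
z_{α} + z_β = 2.326 + 0.674 = 3.000.
n = 2 × (3.000 / 0.636)² = 2 × 4.717² = 2 × 22.25 = 44.5.
Round up to the next whole participant.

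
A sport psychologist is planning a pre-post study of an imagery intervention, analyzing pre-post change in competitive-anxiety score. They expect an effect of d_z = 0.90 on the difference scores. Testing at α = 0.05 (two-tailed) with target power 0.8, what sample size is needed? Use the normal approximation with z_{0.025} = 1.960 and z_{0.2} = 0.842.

For a paired (one-sample on differences) test: n = ((z_{α/2} + z_β) / d)².
z_{α/2} + z_β = 1.960 + 0.842 = 2.802.
n = (2.802 / 0.90)² = 3.113² = 9.69.
Round up.

n = 10 pairs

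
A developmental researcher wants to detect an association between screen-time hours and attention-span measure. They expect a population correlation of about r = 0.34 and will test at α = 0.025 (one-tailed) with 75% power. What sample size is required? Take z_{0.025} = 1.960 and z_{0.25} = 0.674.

Fisher's z: C = ½·ln((1+r)/(1−r)) = ½·ln(2.0303) = 0.3541.
n = ((z_{α} + z_β)/C)² + 3.
(1.960 + 0.674) / 0.3541 = 2.634 / 0.3541 = 7.439.
n = 7.439² + 3 = 55.33 + 3 = 58.3.
Round up.

n = 59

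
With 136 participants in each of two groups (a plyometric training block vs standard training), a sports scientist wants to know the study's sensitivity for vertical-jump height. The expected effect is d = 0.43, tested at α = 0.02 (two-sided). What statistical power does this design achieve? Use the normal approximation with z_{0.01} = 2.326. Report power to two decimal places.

For two equal groups, power = Φ(d·√(n/2) − z_{α/2}).
d·√(n/2) = 0.43 × √(136/2) = 0.43 × 8.246 = 3.546.
z_β = 3.546 − 2.326 = 1.220.
Power = Φ(1.220) = 0.889.

power ≈ 0.89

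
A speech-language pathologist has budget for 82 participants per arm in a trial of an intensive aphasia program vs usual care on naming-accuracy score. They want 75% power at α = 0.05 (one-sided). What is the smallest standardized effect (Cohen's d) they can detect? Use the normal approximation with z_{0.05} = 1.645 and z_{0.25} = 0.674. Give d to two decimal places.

For two independent groups of n = 82 each: d_min = (z_{α} + z_β)·√(2/n).
z-sum = 1.645 + 0.674 = 2.319.
d_min = 2.319 × √(2/82) = 2.319 × 0.1562 = 0.362.

d_min ≈ 0.36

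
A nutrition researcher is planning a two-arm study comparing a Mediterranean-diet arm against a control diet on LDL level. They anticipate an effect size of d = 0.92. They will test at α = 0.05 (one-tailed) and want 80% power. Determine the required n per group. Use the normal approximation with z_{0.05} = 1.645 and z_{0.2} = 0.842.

n = 15 per group

For two independent groups with equal n: n = 2·((z_{α} + z_β) / d)².
z_{α} + z_β = 1.645 + 0.842 = 2.487.
n = 2 × (2.487 / 0.92)² = 2 × 2.703² = 2 × 7.31 = 14.6.
Round up to the next whole participant.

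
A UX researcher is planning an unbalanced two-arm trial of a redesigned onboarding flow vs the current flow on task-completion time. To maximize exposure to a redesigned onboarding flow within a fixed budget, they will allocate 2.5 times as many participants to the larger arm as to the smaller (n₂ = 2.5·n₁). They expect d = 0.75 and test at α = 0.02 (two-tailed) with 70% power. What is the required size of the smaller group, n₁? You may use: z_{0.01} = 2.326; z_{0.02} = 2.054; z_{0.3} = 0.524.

With allocation ratio k = n₂/n₁ = 2.5, Var(x̄₁−x̄₂) = σ²(1/n₁ + 1/(k·n₁)) = σ²·(k+1)/(k·n₁).
So n₁ = (1 + 1/k)·((z_{α/2} + z_β)/d)² = 1.400 × (2.850/0.75)².
n₁ = 1.400 × 14.44 = 20.2.
Round up: n₁ = 21, giving n₂ = ⌈2.5 × 21⌉ = ⌈52.5⌉ = 53.

n₁ = 21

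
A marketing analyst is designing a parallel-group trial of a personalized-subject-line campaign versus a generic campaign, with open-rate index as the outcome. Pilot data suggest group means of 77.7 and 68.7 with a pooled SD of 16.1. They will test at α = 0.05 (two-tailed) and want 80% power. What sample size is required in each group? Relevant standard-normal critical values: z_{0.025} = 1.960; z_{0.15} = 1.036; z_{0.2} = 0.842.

Cohen's d = |M₁ − M₂| / SD_pooled = |77.7 − 68.7| / 16.1 = 9.0 / 16.1 = 0.559.
For two independent groups with equal n: n = 2·((z_{α/2} + z_β) / d)².
z_{α/2} + z_β = 1.960 + 0.842 = 2.802.
n = 2 × (2.802 / 0.559)² = 2 × 5.013² = 2 × 25.13 = 50.3.
Round up to the next whole participant.

n = 51 per group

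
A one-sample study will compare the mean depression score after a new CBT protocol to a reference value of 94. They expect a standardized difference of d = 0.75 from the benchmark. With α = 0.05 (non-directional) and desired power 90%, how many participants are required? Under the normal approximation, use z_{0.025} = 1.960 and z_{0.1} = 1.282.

n = 19

For a one-sample test: n = ((z_{α/2} + z_β) / d)².
z_{α/2} + z_β = 1.960 + 1.282 = 3.242.
n = (3.242 / 0.75)² = 4.323² = 18.69.
Round up.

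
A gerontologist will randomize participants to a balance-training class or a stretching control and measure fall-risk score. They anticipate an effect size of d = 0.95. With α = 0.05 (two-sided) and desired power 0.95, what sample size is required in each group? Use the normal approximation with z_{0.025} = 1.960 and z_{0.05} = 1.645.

n = 29 per group

For two independent groups with equal n: n = 2·((z_{α/2} + z_β) / d)².
z_{α/2} + z_β = 1.960 + 1.645 = 3.605.
n = 2 × (3.605 / 0.95)² = 2 × 3.795² = 2 × 14.40 = 28.8.
Round up to the next whole participant.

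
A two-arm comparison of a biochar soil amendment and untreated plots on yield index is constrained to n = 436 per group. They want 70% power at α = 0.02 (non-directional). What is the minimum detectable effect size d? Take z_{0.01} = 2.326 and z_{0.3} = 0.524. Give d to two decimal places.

For two independent groups of n = 436 each: d_min = (z_{α/2} + z_β)·√(2/n).
z-sum = 2.326 + 0.524 = 2.850.
d_min = 2.850 × √(2/436) = 2.850 × 0.0677 = 0.193.

d_min ≈ 0.19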